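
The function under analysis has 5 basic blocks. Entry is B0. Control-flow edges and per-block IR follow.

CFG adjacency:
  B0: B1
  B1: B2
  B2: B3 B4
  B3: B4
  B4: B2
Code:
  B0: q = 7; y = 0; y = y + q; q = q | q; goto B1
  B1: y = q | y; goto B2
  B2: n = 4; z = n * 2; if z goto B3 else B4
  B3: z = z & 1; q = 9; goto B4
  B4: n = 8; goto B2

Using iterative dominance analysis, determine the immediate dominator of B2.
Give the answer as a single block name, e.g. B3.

idom tree: B1←B0 B2←B1 B3←B2 B4←B2
Dom∩ at merges:
  B2: preds {B1,B4}: {B0,B1} ∩ {B0,B1,B2,B4} = {B0,B1}; idom=B1
  B4: preds {B2,B3}: {B0,B1,B2} ∩ {B0,B1,B2,B3} = {B0,B1,B2}; idom=B2

idom(B2) = B1

Answer: B1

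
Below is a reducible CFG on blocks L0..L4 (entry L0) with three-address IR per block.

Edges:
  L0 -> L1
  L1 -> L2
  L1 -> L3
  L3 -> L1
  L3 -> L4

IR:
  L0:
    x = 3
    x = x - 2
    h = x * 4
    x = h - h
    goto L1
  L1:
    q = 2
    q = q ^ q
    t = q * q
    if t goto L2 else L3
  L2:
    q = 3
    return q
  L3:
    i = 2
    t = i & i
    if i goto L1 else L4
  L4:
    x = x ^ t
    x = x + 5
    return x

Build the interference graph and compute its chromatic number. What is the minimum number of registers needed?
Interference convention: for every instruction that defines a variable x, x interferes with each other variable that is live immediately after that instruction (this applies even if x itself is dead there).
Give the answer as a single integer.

Per-block:
  L0: {h,x} / ∅
  L1: {q,t} / ∅
  L2: {q} / ∅
  L3: {i,t} / ∅
  L4: {x} / {t,x}

Live sets:
  L0 li=∅ lo={x}
  L1 li={x} lo={x}
  L2 li=∅ lo=∅
  L3 li={x} lo={t,x}
  L4 li={t,x} lo=∅

Conflict graph:
  h↔∅
  i↔{t,x}
  q↔{x}
  t↔{i,x}
  x↔{i,q,t}

Colouring:
  {i,t,x} pairwise interfere (3-clique) ⇒ χ ≥ 3
  assign h→r0 i→r1 q→r1 t→r2 x→r0 — no edge inside a register ⇒ χ ≤ 3
  χ = 3

Answer: 3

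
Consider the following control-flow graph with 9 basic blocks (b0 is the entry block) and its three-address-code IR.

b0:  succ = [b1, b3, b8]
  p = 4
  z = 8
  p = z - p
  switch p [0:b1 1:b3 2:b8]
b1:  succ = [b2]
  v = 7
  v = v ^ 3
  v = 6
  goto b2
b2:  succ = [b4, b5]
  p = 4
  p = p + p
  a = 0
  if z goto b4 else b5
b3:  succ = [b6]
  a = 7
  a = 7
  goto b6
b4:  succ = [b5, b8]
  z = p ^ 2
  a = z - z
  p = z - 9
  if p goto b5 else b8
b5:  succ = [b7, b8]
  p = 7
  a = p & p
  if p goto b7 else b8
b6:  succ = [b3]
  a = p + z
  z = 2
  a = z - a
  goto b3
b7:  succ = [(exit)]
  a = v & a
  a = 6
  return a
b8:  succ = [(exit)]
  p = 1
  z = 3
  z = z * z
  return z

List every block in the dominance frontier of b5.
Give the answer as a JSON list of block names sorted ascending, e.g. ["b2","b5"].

Answer: ["b8"]

Analysis:
idom tree: b1←b0 b2←b1 b3←b0 b4←b2 b5←b2 b6←b3 b7←b5 b8←b0
Dom at joins:
  b3: preds {b0,b6}: {b0} ∩ {b0,b3,b6} = {b0}; idom=b0
  b5: preds {b2,b4}: {b0,b1,b2} ∩ {b0,b1,b2,b4} = {b0,b1,b2}; idom=b2
  b8: preds {b0,b4,b5}: {b0} ∩ {b0,b1,b2,b4} ∩ {b0,b1,b2,b5} = {b0}; idom=b0

DF derivation:
  b3←b0: walk · to b0
  b3←b6: walk b6→b3 to b0
  b5←b2: walk · to b2
  b5←b4: walk b4 to b2
  b8←b0: walk · to b0
  b8←b4: walk b4→b2→b1 to b0
  b8←b5: walk b5→b2→b1 to b0
  b0: DF=∅
  b1: DF={b8}
  b2: DF={b8}
  b3: DF={b3}
  b4: DF={b5,b8}
  b5: DF={b8}
  b6: DF={b3}
  b7: DF=∅
  b8: DF=∅

DF(b5) = ["b8"]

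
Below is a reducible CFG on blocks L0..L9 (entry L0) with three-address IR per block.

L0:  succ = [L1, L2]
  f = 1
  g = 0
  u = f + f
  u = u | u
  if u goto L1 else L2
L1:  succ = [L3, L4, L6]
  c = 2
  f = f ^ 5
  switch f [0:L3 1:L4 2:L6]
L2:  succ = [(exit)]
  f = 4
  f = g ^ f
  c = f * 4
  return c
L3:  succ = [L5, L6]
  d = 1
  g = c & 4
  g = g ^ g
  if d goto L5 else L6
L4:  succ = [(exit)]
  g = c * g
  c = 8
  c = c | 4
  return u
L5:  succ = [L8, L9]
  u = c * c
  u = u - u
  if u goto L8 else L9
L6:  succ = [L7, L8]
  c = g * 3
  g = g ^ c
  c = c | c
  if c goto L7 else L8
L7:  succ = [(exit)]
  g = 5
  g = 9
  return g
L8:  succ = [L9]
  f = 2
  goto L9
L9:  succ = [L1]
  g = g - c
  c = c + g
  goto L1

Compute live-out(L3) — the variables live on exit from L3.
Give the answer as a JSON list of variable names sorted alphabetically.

Per-block:
  L0: {f,g,u} / ∅
  L1: {c,f} / {f}
  L2: {c,f} / {g}
  L3: {d,g} / {c}
  L4: {c,g} / {c,g,u}
  L5: {u} / {c}
  L6: {c,g} / {g}
  L7: {g} / ∅
  L8: {f} / ∅
  L9: {c,g} / {c,g}

Liveness:
  L0 li=∅ lo={f,g,u}
  L1 li={f,g,u} lo={c,f,g,u}
  L2 li={g} lo=∅
  L3 li={c,f,u} lo={c,f,g,u}
  L4 li={c,g,u} lo=∅
  L5 li={c,f,g} lo={c,f,g,u}
  L6 li={g,u} lo={c,g,u}
  L7 li=∅ lo=∅
  L8 li={c,g,u} lo={c,f,g,u}
  L9 li={c,f,g,u} lo={f,g,u}

live-out(L3) = ["c", "f", "g", "u"]

Answer: ["c", "f", "g", "u"]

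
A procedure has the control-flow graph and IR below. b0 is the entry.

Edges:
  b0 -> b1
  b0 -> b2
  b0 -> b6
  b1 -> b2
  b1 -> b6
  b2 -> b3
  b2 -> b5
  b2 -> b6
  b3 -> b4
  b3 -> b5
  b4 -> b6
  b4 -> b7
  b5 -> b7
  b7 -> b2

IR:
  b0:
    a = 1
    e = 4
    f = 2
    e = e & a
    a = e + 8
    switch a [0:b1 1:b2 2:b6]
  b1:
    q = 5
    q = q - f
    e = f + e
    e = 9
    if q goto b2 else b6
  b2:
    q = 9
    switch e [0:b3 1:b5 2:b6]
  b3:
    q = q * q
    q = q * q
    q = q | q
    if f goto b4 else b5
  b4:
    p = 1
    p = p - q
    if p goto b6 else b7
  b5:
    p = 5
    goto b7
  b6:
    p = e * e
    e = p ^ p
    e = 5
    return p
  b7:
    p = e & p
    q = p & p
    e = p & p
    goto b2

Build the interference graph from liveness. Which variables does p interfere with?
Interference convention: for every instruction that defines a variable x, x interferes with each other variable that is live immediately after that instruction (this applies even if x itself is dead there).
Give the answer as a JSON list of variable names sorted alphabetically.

Block summaries:
  b0: {a,e,f} / ∅
  b1: {e,q} / {e,f}
  b2: {q} / {e}
  b3: {q} / {f,q}
  b4: {p} / {q}
  b5: {p} / ∅
  b6: {e,p} / {e}
  b7: {e,p,q} / {e,p}

Backward fixpoint:
  b0 li=∅ lo={e,f}
  b1 li={e,f} lo={e,f}
  b2 li={e,f} lo={e,f,q}
  b3 li={e,f,q} lo={e,f,q}
  b4 li={e,f,q} lo={e,f,p}
  b5 li={e,f} lo={e,f,p}
  b6 li={e} lo=∅
  b7 li={e,f,p} lo={e,f}

Interference:
  a — {e,f}
  e — {a,f,p,q}
  f — {a,e,p,q}
  p — {e,f,q}
  q — {e,f,p}

N(p) = ["e", "f", "q"]

Answer: ["e", "f", "q"]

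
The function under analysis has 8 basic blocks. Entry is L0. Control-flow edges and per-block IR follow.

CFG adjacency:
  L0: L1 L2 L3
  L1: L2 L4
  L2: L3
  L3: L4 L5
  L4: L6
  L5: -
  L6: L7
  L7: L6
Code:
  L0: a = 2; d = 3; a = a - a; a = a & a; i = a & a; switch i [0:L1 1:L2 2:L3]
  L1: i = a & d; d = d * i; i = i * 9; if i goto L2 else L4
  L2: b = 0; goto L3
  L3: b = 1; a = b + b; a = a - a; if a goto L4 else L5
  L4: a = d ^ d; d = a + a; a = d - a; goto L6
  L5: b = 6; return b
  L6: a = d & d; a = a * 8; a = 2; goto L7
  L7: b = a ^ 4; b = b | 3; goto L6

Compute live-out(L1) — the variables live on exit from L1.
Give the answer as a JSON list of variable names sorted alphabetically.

Answer: ["d"]

Working:
Per-block:
  L0: def={a,d,i} ue=∅
  L1: def={d,i} ue={a,d}
  L2: def={b} ue=∅
  L3: def={a,b} ue=∅
  L4: def={a,d} ue={d}
  L5: def={b} ue=∅
  L6: def={a} ue={d}
  L7: def={b} ue={a}

Liveness:
  L0: in=∅ out={a,d}
  L1: in={a,d} out={d}
  L2: in={d} out={d}
  L3: in={d} out={d}
  L4: in={d} out={d}
  L5: in=∅ out=∅
  L6: in={d} out={a,d}
  L7: in={a,d} out={d}

live-out(L1) = ["d"]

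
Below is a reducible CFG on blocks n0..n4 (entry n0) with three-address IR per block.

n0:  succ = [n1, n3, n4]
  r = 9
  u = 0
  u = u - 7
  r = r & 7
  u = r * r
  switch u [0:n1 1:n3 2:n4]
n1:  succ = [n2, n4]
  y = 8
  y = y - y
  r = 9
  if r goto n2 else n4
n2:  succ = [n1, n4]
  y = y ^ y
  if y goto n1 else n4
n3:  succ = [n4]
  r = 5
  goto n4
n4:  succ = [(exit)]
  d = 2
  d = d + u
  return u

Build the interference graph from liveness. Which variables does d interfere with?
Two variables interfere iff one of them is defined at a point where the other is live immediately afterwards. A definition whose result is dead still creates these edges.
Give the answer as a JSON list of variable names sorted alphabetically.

Answer: ["u"]

Derivation:
Block summaries:
  n0: {r,u} / ∅
  n1: {r,y} / ∅
  n2: {y} / {y}
  n3: {r} / ∅
  n4: {d} / {u}

Backward fixpoint:
  live n0: ∅→{u}
  live n1: {u}→{u,y}
  live n2: {u,y}→{u}
  live n3: {u}→{u}
  live n4: {u}→∅

Interference:
  d — {u}
  r — {u,y}
  u — {d,r,y}
  y — {r,u}

N(d) = ["u"]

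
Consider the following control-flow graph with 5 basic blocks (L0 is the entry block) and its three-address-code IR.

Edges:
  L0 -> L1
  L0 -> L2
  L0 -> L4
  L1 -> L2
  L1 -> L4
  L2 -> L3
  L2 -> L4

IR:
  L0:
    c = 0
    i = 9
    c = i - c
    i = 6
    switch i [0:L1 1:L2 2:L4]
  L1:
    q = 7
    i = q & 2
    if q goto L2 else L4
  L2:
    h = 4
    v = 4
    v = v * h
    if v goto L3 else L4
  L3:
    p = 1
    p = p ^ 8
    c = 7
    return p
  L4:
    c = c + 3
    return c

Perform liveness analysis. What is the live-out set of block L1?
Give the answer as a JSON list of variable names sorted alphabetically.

Answer: ["c"]

Analysis:
Block summaries:
  L0 def {c,i} use ∅
  L1 def {i,q} use ∅
  L2 def {h,v} use ∅
  L3 def {c,p} use ∅
  L4 def {c} use {c}

Live sets:
  L0: in=∅ out={c}
  L1: in={c} out={c}
  L2: in={c} out={c}
  L3: in=∅ out=∅
  L4: in={c} out=∅

live-out(L1) = ["c"]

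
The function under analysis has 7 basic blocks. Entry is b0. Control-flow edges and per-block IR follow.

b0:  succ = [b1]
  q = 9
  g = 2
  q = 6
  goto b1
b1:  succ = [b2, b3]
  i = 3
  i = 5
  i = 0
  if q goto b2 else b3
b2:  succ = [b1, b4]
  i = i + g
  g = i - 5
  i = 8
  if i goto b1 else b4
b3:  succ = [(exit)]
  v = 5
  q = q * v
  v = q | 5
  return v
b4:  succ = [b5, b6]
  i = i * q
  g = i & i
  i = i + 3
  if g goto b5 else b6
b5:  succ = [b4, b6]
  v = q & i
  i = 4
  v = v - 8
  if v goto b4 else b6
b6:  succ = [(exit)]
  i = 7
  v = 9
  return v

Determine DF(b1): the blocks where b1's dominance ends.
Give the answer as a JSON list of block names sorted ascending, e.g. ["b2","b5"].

Answer: ["b1"]

Analysis:
idom tree: b1←b0 b2←b1 b3←b1 b4←b2 b5←b4 b6←b4
Dom∩ at merges:
  b1: preds {b0,b2}: {b0} ∩ {b0,b1,b2} = {b0}; idom=b0
  b4: preds {b2,b5}: {b0,b1,b2} ∩ {b0,b1,b2,b4,b5} = {b0,b1,b2}; idom=b2
  b6: preds {b4,b5}: {b0,b1,b2,b4} ∩ {b0,b1,b2,b4,b5} = {b0,b1,b2,b4}; idom=b4

DF derivation:
  b1←b0: walk · to b0
  b1←b2: walk b2→b1 to b0
  b4←b2: walk · to b2
  b4←b5: walk b5→b4 to b2
  b6←b4: walk · to b4
  b6←b5: walk b5 to b4
  DF(b0)=∅
  DF(b1)={b1}
  DF(b2)={b1}
  DF(b3)=∅
  DF(b4)={b4}
  DF(b5)={b4,b6}
  DF(b6)=∅

DF(b1) = ["b1"]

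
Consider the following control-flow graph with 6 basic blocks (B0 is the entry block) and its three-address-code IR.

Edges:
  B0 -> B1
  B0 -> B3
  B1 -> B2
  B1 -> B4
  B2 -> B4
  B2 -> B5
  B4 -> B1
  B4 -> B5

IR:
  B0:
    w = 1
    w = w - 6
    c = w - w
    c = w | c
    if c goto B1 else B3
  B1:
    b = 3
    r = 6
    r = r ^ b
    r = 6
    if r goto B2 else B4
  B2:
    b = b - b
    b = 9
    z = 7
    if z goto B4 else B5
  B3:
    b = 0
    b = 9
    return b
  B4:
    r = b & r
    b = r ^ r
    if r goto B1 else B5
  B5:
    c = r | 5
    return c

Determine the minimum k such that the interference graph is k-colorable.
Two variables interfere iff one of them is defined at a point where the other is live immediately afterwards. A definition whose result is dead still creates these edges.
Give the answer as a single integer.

Block summaries:
  B0: def={c,w} ue=∅
  B1: def={b,r} ue=∅
  B2: def={b,z} ue={b}
  B3: def={b} ue=∅
  B4: def={b,r} ue={b,r}
  B5: def={c} ue={r}

Live sets:
  B0: in=∅ out=∅
  B1: in=∅ out={b,r}
  B2: in={b,r} out={b,r}
  B3: in=∅ out=∅
  B4: in={b,r} out={r}
  B5: in={r} out=∅

Interfere edges:
  b — {r,z}
  c — {w}
  r — {b,z}
  w — {c}
  z — {b,r}

Chromatic number:
  lower bound: {b,r,z} mutually conflict ⇒ χ ≥ 3
  assign b→c0 c→c0 r→c1 w→c1 z→c2 — no edge inside a register ⇒ χ ≤ 3
  χ = 3

Answer: 3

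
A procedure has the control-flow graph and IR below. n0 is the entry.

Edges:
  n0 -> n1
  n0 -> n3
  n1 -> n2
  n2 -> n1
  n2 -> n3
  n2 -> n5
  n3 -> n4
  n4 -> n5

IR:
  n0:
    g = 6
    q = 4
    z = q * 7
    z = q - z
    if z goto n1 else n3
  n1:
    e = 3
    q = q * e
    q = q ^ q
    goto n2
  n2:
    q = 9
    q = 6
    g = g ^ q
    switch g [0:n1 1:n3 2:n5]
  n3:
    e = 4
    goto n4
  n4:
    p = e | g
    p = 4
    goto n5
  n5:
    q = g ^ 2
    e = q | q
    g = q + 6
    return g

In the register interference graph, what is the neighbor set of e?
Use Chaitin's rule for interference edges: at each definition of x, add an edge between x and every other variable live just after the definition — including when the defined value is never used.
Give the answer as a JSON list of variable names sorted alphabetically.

Block summaries:
  n0: def={g,q,z} ue=∅
  n1: def={e,q} ue={q}
  n2: def={g,q} ue={g}
  n3: def={e} ue=∅
  n4: def={p} ue={e,g}
  n5: def={e,g,q} ue={g}

Backward fixpoint:
  n0 li=∅ lo={g,q}
  n1 li={g,q} lo={g}
  n2 li={g} lo={g,q}
  n3 li={g} lo={e,g}
  n4 li={e,g} lo={g}
  n5 li={g} lo=∅

Interference:
  e↔{g,q}
  g↔{e,p,q,z}
  p↔{g}
  q↔{e,g,z}
  z↔{g,q}

N(e) = ["g", "q"]

Answer: ["g", "q"]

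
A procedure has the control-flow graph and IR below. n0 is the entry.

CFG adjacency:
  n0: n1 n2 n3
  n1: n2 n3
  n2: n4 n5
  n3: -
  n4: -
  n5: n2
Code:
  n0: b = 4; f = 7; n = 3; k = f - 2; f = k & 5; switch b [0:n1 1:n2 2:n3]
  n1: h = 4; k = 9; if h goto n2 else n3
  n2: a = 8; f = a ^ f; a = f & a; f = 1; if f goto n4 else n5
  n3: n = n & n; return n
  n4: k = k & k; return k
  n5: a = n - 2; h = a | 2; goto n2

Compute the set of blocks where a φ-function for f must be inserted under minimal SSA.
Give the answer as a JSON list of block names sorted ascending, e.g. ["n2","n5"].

Answer: ["n2"]

Working:
idom tree: n1←n0 n2←n0 n3←n0 n4←n2 n5←n2
Dom∩ at merges:
  n2: preds {n0,n1,n5}: {n0} ∩ {n0,n1} ∩ {n0,n2,n5} = {n0}; idom=n0
  n3: preds {n0,n1}: {n0} ∩ {n0,n1} = {n0}; idom=n0

DF derivation:
  join n2 pred n0: · stop@n0
  join n2 pred n1: n1 stop@n0
  join n2 pred n5: n5→n2 stop@n0
  join n3 pred n0: · stop@n0
  join n3 pred n1: n1 stop@n0
  DF(n0)=∅
  DF(n1)={n2,n3}
  DF(n2)={n2}
  DF(n3)=∅
  DF(n4)=∅
  DF(n5)={n2}

φ for f: defs {n0,n2}
  DF⁺ = {n2}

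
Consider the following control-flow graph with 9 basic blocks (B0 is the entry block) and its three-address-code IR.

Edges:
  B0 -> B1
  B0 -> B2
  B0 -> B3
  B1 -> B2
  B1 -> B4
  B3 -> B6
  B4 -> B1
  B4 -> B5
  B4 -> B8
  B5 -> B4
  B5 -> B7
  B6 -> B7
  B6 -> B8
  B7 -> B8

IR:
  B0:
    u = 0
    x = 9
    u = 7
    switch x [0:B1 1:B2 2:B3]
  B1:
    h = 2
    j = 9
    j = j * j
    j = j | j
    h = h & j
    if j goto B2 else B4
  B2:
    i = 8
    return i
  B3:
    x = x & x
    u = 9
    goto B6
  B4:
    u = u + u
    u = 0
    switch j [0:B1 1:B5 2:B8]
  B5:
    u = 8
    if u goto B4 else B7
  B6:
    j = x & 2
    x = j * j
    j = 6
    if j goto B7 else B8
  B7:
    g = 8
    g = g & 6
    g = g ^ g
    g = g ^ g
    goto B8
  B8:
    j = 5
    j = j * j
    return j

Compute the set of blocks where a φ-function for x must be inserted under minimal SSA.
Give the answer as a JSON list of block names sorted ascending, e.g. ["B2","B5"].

idom tree: B1←B0 B2←B0 B3←B0 B4←B1 B5←B4 B6←B3 B7←B0 B8←B0
Join-block Dom:
  B1: preds {B0,B4}: {B0} ∩ {B0,B1,B4} = {B0}; idom=B0
  B2: preds {B0,B1}: {B0} ∩ {B0,B1} = {B0}; idom=B0
  B4: preds {B1,B5}: {B0,B1} ∩ {B0,B1,B4,B5} = {B0,B1}; idom=B1
  B7: preds {B5,B6}: {B0,B1,B4,B5} ∩ {B0,B3,B6} = {B0}; idom=B0
  B8: preds {B4,B6,B7}: {B0,B1,B4} ∩ {B0,B3,B6} ∩ {B0,B7} = {B0}; idom=B0

Frontier:
  B1←B0: walk · to B0
  B1←B4: walk B4→B1 to B0
  B2←B0: walk · to B0
  B2←B1: walk B1 to B0
  B4←B1: walk · to B1
  B4←B5: walk B5→B4 to B1
  B7←B5: walk B5→B4→B1 to B0
  B7←B6: walk B6→B3 to B0
  B8←B4: walk B4→B1 to B0
  B8←B6: walk B6→B3 to B0
  B8←B7: walk B7 to B0
  B0: DF=∅
  B1: DF={B1,B2,B7,B8}
  B2: DF=∅
  B3: DF={B7,B8}
  B4: DF={B1,B4,B7,B8}
  B5: DF={B4,B7}
  B6: DF={B7,B8}
  B7: DF={B8}
  B8: DF=∅

φ for x: defs {B0,B3,B6}
  DF⁺ = {B7,B8}

Answer: ["B7", "B8"]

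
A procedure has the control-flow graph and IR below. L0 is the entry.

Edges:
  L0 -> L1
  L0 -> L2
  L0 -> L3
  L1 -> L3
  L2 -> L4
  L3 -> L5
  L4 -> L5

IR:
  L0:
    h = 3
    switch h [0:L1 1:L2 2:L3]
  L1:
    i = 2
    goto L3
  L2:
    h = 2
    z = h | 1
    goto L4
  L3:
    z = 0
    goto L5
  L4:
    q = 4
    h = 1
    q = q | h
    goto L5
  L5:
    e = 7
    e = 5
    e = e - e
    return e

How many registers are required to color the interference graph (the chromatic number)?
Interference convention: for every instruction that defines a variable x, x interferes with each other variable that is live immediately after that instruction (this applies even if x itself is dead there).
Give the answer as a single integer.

Block summaries:
  L0: def={h} ue=∅
  L1: def={i} ue=∅
  L2: def={h,z} ue=∅
  L3: def={z} ue=∅
  L4: def={h,q} ue=∅
  L5: def={e} ue=∅

Backward fixpoint:
  L0: in=∅ out=∅
  L1: in=∅ out=∅
  L2: in=∅ out=∅
  L3: in=∅ out=∅
  L4: in=∅ out=∅
  L5: in=∅ out=∅

Interference:
  e↔∅
  h↔{q}
  i↔∅
  q↔{h}
  z↔∅

Chromatic number:
  {h,q} pairwise interfere (2-clique) ⇒ χ ≥ 2
  2-colouring: c0={e,h,i,z}  c1={q}
  χ = 2

Answer: 2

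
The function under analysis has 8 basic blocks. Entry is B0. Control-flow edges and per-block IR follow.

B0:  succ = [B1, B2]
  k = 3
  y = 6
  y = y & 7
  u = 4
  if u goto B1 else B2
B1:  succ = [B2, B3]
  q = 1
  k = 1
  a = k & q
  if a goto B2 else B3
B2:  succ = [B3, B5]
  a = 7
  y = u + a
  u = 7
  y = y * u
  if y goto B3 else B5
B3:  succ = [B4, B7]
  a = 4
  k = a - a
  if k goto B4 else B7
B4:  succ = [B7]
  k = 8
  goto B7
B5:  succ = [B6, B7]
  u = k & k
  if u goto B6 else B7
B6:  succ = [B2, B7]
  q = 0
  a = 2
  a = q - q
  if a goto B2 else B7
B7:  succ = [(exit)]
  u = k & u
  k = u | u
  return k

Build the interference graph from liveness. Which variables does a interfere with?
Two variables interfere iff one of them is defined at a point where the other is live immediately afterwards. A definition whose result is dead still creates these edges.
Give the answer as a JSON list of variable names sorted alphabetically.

Answer: ["k", "q", "u"]

Working:
def/use:
  B0: def={k,u,y} ue=∅
  B1: def={a,k,q} ue=∅
  B2: def={a,u,y} ue={u}
  B3: def={a,k} ue=∅
  B4: def={k} ue=∅
  B5: def={u} ue={k}
  B6: def={a,q} ue=∅
  B7: def={k,u} ue={k,u}

Live sets:
  live B0: ∅→{k,u}
  live B1: {u}→{k,u}
  live B2: {k,u}→{k,u}
  live B3: {u}→{k,u}
  live B4: {u}→{k,u}
  live B5: {k}→{k,u}
  live B6: {k,u}→{k,u}
  live B7: {k,u}→∅

Conflict graph:
  a: {k,q,u}
  k: {a,q,u,y}
  q: {a,k,u}
  u: {a,k,q,y}
  y: {k,u}

N(a) = ["k", "q", "u"]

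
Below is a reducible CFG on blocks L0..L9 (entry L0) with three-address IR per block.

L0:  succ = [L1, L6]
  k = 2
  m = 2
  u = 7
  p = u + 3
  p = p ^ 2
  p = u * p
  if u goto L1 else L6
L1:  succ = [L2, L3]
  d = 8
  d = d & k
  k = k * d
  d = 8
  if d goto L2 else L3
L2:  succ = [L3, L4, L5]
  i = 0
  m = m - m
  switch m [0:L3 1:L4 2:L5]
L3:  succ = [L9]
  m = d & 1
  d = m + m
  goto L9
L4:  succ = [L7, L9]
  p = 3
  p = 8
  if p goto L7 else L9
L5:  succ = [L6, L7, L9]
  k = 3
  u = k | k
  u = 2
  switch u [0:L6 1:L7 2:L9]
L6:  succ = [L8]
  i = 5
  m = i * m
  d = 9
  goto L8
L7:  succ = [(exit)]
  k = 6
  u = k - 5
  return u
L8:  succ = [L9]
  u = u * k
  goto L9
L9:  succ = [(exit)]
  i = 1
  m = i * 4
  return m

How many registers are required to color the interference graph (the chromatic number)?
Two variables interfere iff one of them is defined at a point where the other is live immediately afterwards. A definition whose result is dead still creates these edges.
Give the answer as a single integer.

Answer: 5

Working:
Block summaries:
  L0: def={k,m,p,u} ue=∅
  L1: def={d,k} ue={k}
  L2: def={i,m} ue={m}
  L3: def={d,m} ue={d}
  L4: def={p} ue=∅
  L5: def={k,u} ue=∅
  L6: def={d,i,m} ue={m}
  L7: def={k,u} ue=∅
  L8: def={u} ue={k,u}
  L9: def={i,m} ue=∅

Liveness:
  L0 li=∅ lo={k,m,u}
  L1 li={k,m} lo={d,m}
  L2 li={d,m} lo={d,m}
  L3 li={d} lo=∅
  L4 li=∅ lo=∅
  L5 li={m} lo={k,m,u}
  L6 li={k,m,u} lo={k,u}
  L7 li=∅ lo=∅
  L8 li={k,u} lo=∅
  L9 li=∅ lo=∅

Interference:
  d: {i,k,m,u}
  i: {d,k,m,u}
  k: {d,i,m,p,u}
  m: {d,i,k,p,u}
  p: {k,m,u}
  u: {d,i,k,m,p}

Registers:
  clique {d,i,k,m,u} ⇒ need ≥ 5
  5-colouring: R0={k}  R1={m}  R2={u}  R3={d,p}  R4={i}
  χ = 5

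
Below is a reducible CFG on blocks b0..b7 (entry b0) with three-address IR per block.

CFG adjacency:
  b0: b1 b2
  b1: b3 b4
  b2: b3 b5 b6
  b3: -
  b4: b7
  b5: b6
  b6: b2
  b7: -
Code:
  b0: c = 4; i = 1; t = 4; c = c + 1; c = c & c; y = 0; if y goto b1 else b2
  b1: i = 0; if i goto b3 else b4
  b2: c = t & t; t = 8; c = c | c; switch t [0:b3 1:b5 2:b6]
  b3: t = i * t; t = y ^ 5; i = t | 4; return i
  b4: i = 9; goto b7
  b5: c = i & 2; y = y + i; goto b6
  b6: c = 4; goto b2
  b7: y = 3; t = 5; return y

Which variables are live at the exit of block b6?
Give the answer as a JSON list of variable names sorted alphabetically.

Answer: ["i", "t", "y"]

Working:
Block summaries:
  b0: {c,i,t,y} / ∅
  b1: {i} / ∅
  b2: {c,t} / {t}
  b3: {i,t} / {i,t,y}
  b4: {i} / ∅
  b5: {c,y} / {i,y}
  b6: {c} / ∅
  b7: {t,y} / ∅

Live sets:
  b0: in=∅ out={i,t,y}
  b1: in={t,y} out={i,t,y}
  b2: in={i,t,y} out={i,t,y}
  b3: in={i,t,y} out=∅
  b4: in=∅ out=∅
  b5: in={i,t,y} out={i,t,y}
  b6: in={i,t,y} out={i,t,y}
  b7: in=∅ out=∅

live-out(b6) = ["i", "t", "y"]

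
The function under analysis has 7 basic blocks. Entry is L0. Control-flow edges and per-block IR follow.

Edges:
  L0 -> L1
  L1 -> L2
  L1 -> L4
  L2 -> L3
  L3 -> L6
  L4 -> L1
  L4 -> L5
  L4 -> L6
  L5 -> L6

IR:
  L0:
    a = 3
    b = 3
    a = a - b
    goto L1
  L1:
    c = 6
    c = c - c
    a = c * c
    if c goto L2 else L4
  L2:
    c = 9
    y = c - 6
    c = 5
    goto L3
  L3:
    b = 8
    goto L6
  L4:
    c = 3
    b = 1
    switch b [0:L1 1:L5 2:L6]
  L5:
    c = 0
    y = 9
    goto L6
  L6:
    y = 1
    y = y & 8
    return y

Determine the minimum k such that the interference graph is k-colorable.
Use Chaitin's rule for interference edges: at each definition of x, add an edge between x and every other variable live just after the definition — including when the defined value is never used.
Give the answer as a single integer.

Answer: 2

Analysis:
Per-block:
  L0: def={a,b} ue=∅
  L1: def={a,c} ue=∅
  L2: def={c,y} ue=∅
  L3: def={b} ue=∅
  L4: def={b,c} ue=∅
  L5: def={c,y} ue=∅
  L6: def={y} ue=∅

Liveness:
  live L0: ∅→∅
  live L1: ∅→∅
  live L2: ∅→∅
  live L3: ∅→∅
  live L4: ∅→∅
  live L5: ∅→∅
  live L6: ∅→∅

Interfere edges:
  a↔{b,c}
  b↔{a}
  c↔{a}
  y↔∅

Registers:
  clique {a,b} ⇒ need ≥ 2
  2-colouring: c0={a,y}  c1={b,c}
  χ = 2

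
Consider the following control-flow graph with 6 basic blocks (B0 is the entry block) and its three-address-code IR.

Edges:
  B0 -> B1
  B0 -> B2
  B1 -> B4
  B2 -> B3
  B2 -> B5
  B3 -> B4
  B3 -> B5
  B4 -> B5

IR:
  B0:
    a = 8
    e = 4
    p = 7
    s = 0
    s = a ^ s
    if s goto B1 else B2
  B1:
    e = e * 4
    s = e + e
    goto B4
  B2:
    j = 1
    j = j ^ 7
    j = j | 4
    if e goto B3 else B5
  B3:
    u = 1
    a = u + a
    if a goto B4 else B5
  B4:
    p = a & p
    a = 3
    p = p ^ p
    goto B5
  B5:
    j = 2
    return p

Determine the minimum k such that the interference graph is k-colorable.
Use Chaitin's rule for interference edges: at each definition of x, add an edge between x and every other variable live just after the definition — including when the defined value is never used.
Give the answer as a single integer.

Answer: 4

Analysis:
Per-block:
  B0: {a,e,p,s} / ∅
  B1: {e,s} / {e}
  B2: {j} / {e}
  B3: {a,u} / {a}
  B4: {a,p} / {a,p}
  B5: {j} / {p}

Liveness:
  B0: in=∅ out={a,e,p}
  B1: in={a,e,p} out={a,p}
  B2: in={a,e,p} out={a,p}
  B3: in={a,p} out={a,p}
  B4: in={a,p} out={p}
  B5: in={p} out=∅

Interference:
  a↔{e,j,p,s,u}
  e↔{a,j,p,s}
  j↔{a,e,p}
  p↔{a,e,j,s,u}
  s↔{a,e,p}
  u↔{a,p}

Colouring:
  clique {a,e,j,p} ⇒ need ≥ 4
  assign a→R0 e→R2 j→R3 p→R1 s→R3 u→R2 — no edge inside a register ⇒ χ ≤ 4
  χ = 4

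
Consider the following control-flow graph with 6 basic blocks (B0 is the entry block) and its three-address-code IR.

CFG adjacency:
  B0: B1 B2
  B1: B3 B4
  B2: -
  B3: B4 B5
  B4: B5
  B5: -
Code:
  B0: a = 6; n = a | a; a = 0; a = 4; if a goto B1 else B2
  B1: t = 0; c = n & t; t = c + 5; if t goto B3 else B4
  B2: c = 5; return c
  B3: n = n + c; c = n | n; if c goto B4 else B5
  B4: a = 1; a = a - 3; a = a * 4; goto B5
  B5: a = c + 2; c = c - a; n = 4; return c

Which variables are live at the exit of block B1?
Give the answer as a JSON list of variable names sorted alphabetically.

Answer: ["c", "n"]

Working:
Per-block:
  B0: def={a,n} ue=∅
  B1: def={c,t} ue={n}
  B2: def={c} ue=∅
  B3: def={c,n} ue={c,n}
  B4: def={a} ue=∅
  B5: def={a,c,n} ue={c}

Backward fixpoint:
  live B0: ∅→{n}
  live B1: {n}→{c,n}
  live B2: ∅→∅
  live B3: {c,n}→{c}
  live B4: {c}→{c}
  live B5: {c}→∅

live-out(B1) = ["c", "n"]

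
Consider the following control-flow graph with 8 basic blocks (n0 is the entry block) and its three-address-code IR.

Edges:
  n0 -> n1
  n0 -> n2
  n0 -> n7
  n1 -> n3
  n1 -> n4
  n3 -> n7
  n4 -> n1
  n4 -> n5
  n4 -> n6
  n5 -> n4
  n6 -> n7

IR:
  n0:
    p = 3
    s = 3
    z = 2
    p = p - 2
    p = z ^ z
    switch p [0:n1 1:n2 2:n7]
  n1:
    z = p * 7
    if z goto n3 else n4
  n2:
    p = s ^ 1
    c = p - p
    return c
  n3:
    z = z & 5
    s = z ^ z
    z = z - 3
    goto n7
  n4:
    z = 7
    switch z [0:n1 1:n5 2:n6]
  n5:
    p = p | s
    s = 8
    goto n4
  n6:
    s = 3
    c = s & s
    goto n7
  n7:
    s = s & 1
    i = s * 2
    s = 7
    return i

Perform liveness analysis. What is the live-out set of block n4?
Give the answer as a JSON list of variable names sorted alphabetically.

Answer: ["p", "s"]

Derivation:
Per-block:
  n0: {p,s,z} / ∅
  n1: {z} / {p}
  n2: {c,p} / {s}
  n3: {s,z} / {z}
  n4: {z} / ∅
  n5: {p,s} / {p,s}
  n6: {c,s} / ∅
  n7: {i,s} / {s}

Backward fixpoint:
  n0 li=∅ lo={p,s}
  n1 li={p,s} lo={p,s,z}
  n2 li={s} lo=∅
  n3 li={z} lo={s}
  n4 li={p,s} lo={p,s}
  n5 li={p,s} lo={p,s}
  n6 li=∅ lo={s}
  n7 li={s} lo=∅

live-out(n4) = ["p", "s"]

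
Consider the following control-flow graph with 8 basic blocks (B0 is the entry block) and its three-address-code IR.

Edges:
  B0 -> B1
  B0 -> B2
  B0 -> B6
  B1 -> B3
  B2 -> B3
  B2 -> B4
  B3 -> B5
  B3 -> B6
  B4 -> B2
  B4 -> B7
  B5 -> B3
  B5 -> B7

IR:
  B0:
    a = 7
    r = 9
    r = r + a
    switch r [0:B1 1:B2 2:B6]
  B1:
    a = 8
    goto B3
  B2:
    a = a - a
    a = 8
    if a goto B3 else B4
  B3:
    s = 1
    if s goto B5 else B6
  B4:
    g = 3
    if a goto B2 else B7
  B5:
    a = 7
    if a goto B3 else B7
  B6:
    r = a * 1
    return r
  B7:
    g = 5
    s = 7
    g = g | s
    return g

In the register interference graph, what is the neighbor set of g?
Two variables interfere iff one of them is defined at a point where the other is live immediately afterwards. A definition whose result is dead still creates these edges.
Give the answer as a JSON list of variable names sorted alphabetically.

Answer: ["a", "s"]

Derivation:
Block summaries:
  B0: {a,r} / ∅
  B1: {a} / ∅
  B2: {a} / {a}
  B3: {s} / ∅
  B4: {g} / {a}
  B5: {a} / ∅
  B6: {r} / {a}
  B7: {g,s} / ∅

Liveness:
  B0: in=∅ out={a}
  B1: in=∅ out={a}
  B2: in={a} out={a}
  B3: in={a} out={a}
  B4: in={a} out={a}
  B5: in=∅ out={a}
  B6: in={a} out=∅
  B7: in=∅ out=∅

Conflict graph:
  a — {g,r,s}
  g — {a,s}
  r — {a}
  s — {a,g}

N(g) = ["a", "s"]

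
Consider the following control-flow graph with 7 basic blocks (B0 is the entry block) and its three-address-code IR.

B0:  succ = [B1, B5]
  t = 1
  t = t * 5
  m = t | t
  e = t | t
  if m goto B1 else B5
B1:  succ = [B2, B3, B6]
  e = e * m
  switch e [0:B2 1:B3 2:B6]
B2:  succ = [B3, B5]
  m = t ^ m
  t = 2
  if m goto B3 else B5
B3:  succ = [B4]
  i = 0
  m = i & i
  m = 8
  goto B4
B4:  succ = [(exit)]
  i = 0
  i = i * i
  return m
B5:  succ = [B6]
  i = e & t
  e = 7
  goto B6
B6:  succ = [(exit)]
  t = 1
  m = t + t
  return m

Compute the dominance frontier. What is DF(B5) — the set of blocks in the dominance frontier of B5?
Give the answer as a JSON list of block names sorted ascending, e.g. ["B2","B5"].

idom tree: B1←B0 B2←B1 B3←B1 B4←B3 B5←B0 B6←B0
Join-block Dom:
  B3: preds {B1,B2}: {B0,B1} ∩ {B0,B1,B2} = {B0,B1}; idom=B1
  B5: preds {B0,B2}: {B0} ∩ {B0,B1,B2} = {B0}; idom=B0
  B6: preds {B1,B5}: {B0,B1} ∩ {B0,B5} = {B0}; idom=B0

Frontier:
  B3←B1: walk · to B1
  B3←B2: walk B2 to B1
  B5←B0: walk · to B0
  B5←B2: walk B2→B1 to B0
  B6←B1: walk B1 to B0
  B6←B5: walk B5 to B0
  B0: DF=∅
  B1: DF={B5,B6}
  B2: DF={B3,B5}
  B3: DF=∅
  B4: DF=∅
  B5: DF={B6}
  B6: DF=∅

DF(B5) = ["B6"]

Answer: ["B6"]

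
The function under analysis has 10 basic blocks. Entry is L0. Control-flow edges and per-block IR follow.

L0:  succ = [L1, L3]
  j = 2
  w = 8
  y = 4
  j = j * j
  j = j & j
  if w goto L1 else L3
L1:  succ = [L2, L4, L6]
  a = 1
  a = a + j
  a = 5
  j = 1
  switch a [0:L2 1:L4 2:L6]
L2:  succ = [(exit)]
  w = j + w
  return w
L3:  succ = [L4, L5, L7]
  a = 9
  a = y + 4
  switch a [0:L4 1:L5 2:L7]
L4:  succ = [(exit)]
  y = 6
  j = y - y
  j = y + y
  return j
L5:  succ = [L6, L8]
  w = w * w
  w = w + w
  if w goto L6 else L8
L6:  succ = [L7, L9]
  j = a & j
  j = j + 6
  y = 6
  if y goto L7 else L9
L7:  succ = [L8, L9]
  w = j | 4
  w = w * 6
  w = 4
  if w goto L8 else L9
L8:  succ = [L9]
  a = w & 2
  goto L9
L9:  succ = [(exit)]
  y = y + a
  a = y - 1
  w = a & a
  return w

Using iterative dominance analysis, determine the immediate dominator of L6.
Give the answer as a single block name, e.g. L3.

idom tree: L1←L0 L2←L1 L3←L0 L4←L0 L5←L3 L6←L0 L7←L0 L8←L0 L9←L0
Dom∩ at merges:
  L4: preds {L1,L3}: {L0,L1} ∩ {L0,L3} = {L0}; idom=L0
  L6: preds {L1,L5}: {L0,L1} ∩ {L0,L3,L5} = {L0}; idom=L0
  L7: preds {L3,L6}: {L0,L3} ∩ {L0,L6} = {L0}; idom=L0
  L8: preds {L5,L7}: {L0,L3,L5} ∩ {L0,L7} = {L0}; idom=L0
  L9: preds {L6,L7,L8}: {L0,L6} ∩ {L0,L7} ∩ {L0,L8} = {L0}; idom=L0

idom(L6) = L0

Answer: L0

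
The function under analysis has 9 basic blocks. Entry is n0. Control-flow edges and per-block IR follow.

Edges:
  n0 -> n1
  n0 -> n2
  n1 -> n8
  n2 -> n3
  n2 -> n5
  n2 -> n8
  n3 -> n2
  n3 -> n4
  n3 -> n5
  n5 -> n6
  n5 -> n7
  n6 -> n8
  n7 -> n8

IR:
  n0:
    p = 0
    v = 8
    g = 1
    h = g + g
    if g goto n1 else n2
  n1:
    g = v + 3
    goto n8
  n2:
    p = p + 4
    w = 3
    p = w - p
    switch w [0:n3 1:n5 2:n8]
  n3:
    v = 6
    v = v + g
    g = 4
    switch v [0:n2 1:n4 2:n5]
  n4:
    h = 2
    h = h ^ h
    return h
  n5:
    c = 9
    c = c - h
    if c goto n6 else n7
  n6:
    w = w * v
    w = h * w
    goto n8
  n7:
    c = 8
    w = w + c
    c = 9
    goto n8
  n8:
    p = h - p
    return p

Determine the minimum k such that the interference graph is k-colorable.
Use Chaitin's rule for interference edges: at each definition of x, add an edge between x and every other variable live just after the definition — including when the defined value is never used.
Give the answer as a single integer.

Per-block:
  n0 def {g,h,p,v} use ∅
  n1 def {g} use {v}
  n2 def {p,w} use {p}
  n3 def {g,v} use {g}
  n4 def {h} use ∅
  n5 def {c} use {h}
  n6 def {w} use {h,v,w}
  n7 def {c,w} use {w}
  n8 def {p} use {h,p}

Backward fixpoint:
  n0: in=∅ out={g,h,p,v}
  n1: in={h,p,v} out={h,p}
  n2: in={g,h,p,v} out={g,h,p,v,w}
  n3: in={g,h,p,w} out={g,h,p,v,w}
  n4: in=∅ out=∅
  n5: in={h,p,v,w} out={h,p,v,w}
  n6: in={h,p,v,w} out={h,p}
  n7: in={h,p,w} out={h,p}
  n8: in={h,p} out=∅

Interfere edges:
  c: {h,p,v,w}
  g: {h,p,v,w}
  h: {c,g,p,v,w}
  p: {c,g,h,v,w}
  v: {c,g,h,p,w}
  w: {c,g,h,p,v}

Colouring:
  lower bound: {c,h,p,v,w} mutually conflict ⇒ χ ≥ 5
  5-colouring: R0={h}  R1={p}  R2={v}  R3={w}  R4={c,g}
  χ = 5

Answer: 5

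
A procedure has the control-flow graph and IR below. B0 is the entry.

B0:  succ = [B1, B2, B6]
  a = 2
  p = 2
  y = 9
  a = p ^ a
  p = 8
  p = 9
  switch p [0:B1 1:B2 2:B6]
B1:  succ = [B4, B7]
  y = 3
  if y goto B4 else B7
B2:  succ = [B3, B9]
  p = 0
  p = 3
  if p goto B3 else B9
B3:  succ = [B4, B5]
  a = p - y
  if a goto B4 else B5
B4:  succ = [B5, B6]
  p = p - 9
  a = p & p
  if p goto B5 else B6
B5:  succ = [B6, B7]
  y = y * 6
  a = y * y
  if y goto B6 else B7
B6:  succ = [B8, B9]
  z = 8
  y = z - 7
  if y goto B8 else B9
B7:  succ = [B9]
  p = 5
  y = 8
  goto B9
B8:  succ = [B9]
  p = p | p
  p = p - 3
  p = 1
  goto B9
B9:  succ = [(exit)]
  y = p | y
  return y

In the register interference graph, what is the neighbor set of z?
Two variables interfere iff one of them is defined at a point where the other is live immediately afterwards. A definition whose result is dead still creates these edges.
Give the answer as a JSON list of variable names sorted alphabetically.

def/use:
  B0: def={a,p,y} ue=∅
  B1: def={y} ue=∅
  B2: def={p} ue=∅
  B3: def={a} ue={p,y}
  B4: def={a,p} ue={p}
  B5: def={a,y} ue={y}
  B6: def={y,z} ue=∅
  B7: def={p,y} ue=∅
  B8: def={p} ue={p}
  B9: def={y} ue={p,y}

Backward fixpoint:
  B0 li=∅ lo={p,y}
  B1 li={p} lo={p,y}
  B2 li={y} lo={p,y}
  B3 li={p,y} lo={p,y}
  B4 li={p,y} lo={p,y}
  B5 li={p,y} lo={p}
  B6 li={p} lo={p,y}
  B7 li=∅ lo={p,y}
  B8 li={p,y} lo={p,y}
  B9 li={p,y} lo=∅

Interfere edges:
  a↔{p,y}
  p↔{a,y,z}
  y↔{a,p}
  z↔{p}

N(z) = ["p"]

Answer: ["p"]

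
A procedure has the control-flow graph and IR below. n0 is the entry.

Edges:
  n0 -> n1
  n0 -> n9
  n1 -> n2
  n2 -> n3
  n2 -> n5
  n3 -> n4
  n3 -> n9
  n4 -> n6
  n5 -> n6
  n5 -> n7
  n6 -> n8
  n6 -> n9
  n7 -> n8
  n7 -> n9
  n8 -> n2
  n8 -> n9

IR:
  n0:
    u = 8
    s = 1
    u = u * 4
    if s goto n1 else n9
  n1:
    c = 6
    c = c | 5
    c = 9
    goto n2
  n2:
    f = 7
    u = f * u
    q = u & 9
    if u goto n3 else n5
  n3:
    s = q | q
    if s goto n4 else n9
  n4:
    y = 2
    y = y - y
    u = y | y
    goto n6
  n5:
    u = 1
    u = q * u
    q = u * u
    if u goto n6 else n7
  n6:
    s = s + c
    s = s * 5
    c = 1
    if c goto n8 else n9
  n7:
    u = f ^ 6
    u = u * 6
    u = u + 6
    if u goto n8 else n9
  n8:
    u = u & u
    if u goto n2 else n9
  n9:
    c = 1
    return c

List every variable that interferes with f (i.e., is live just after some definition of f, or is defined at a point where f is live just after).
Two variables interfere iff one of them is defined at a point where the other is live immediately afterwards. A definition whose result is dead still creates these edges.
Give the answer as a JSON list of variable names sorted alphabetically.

Answer: ["c", "q", "s", "u"]

Analysis:
Per-block:
  n0: {s,u} / ∅
  n1: {c} / ∅
  n2: {f,q,u} / {u}
  n3: {s} / {q}
  n4: {u,y} / ∅
  n5: {q,u} / {q}
  n6: {c,s} / {c,s}
  n7: {u} / {f}
  n8: {u} / {u}
  n9: {c} / ∅

Live sets:
  n0 li=∅ lo={s,u}
  n1 li={s,u} lo={c,s,u}
  n2 li={c,s,u} lo={c,f,q,s}
  n3 li={c,q} lo={c,s}
  n4 li={c,s} lo={c,s,u}
  n5 li={c,f,q,s} lo={c,f,s,u}
  n6 li={c,s,u} lo={c,s,u}
  n7 li={c,f,s} lo={c,s,u}
  n8 li={c,s,u} lo={c,s,u}
  n9 li=∅ lo=∅

Interference:
  c — {f,q,s,u,y}
  f — {c,q,s,u}
  q — {c,f,s,u}
  s — {c,f,q,u,y}
  u — {c,f,q,s}
  y — {c,s}

N(f) = ["c", "q", "s", "u"]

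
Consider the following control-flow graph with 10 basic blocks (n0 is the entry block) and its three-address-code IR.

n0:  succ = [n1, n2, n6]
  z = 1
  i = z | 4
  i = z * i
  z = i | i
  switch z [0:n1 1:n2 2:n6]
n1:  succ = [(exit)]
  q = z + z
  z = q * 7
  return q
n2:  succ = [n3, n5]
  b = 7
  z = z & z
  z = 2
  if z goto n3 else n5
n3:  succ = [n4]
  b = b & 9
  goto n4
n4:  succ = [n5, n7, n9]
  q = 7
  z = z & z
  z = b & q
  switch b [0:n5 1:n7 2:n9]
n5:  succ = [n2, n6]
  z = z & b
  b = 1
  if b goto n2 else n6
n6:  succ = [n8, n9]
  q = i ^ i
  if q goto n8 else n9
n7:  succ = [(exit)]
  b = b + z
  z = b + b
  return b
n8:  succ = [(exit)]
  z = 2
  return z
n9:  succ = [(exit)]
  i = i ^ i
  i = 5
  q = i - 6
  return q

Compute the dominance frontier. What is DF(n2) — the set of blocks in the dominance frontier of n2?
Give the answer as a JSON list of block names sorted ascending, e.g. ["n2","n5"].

idom tree: n1←n0 n2←n0 n3←n2 n4←n3 n5←n2 n6←n0 n7←n4 n8←n6 n9←n0
Dom at joins:
  n2: preds {n0,n5}: {n0} ∩ {n0,n2,n5} = {n0}; idom=n0
  n5: preds {n2,n4}: {n0,n2} ∩ {n0,n2,n3,n4} = {n0,n2}; idom=n2
  n6: preds {n0,n5}: {n0} ∩ {n0,n2,n5} = {n0}; idom=n0
  n9: preds {n4,n6}: {n0,n2,n3,n4} ∩ {n0,n6} = {n0}; idom=n0

DF walk-up:
  n2←n0: walk · to n0
  n2←n5: walk n5→n2 to n0
  n5←n2: walk · to n2
  n5←n4: walk n4→n3 to n2
  n6←n0: walk · to n0
  n6←n5: walk n5→n2 to n0
  n9←n4: walk n4→n3→n2 to n0
  n9←n6: walk n6 to n0
  DF(n0)=∅
  DF(n1)=∅
  DF(n2)={n2,n6,n9}
  DF(n3)={n5,n9}
  DF(n4)={n5,n9}
  DF(n5)={n2,n6}
  DF(n6)={n9}
  DF(n7)=∅
  DF(n8)=∅
  DF(n9)=∅

DF(n2) = ["n2", "n6", "n9"]

Answer: ["n2", "n6", "n9"]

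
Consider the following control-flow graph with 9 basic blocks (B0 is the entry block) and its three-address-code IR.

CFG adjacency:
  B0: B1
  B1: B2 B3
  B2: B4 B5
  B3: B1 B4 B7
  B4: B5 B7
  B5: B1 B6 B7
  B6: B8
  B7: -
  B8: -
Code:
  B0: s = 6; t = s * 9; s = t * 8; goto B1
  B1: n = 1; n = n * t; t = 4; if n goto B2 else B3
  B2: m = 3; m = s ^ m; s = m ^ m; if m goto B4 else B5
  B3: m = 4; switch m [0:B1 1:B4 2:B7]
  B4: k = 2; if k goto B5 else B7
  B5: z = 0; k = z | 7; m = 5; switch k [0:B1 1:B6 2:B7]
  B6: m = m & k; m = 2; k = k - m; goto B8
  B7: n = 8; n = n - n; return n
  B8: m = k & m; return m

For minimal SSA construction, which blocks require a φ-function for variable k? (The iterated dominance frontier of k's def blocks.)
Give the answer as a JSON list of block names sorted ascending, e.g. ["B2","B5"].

idom tree: B1←B0 B2←B1 B3←B1 B4←B1 B5←B1 B6←B5 B7←B1 B8←B6
Dom∩ at merges:
  B1: preds {B0,B3,B5}: {B0} ∩ {B0,B1,B3} ∩ {B0,B1,B5} = {B0}; idom=B0
  B4: preds {B2,B3}: {B0,B1,B2} ∩ {B0,B1,B3} = {B0,B1}; idom=B1
  B5: preds {B2,B4}: {B0,B1,B2} ∩ {B0,B1,B4} = {B0,B1}; idom=B1
  B7: preds {B3,B4,B5}: {B0,B1,B3} ∩ {B0,B1,B4} ∩ {B0,B1,B5} = {B0,B1}; idom=B1

DF derivation:
  join B1 pred B0: · stop@B0
  join B1 pred B3: B3→B1 stop@B0
  join B1 pred B5: B5→B1 stop@B0
  join B4 pred B2: B2 stop@B1
  join B4 pred B3: B3 stop@B1
  join B5 pred B2: B2 stop@B1
  join B5 pred B4: B4 stop@B1
  join B7 pred B3: B3 stop@B1
  join B7 pred B4: B4 stop@B1
  join B7 pred B5: B5 stop@B1
  DF(B0)=∅
  DF(B1)={B1}
  DF(B2)={B4,B5}
  DF(B3)={B1,B4,B7}
  DF(B4)={B5,B7}
  DF(B5)={B1,B7}
  DF(B6)=∅
  DF(B7)=∅
  DF(B8)=∅

φ for k: defs {B4,B5,B6}
  DF⁺ = {B1,B5,B7}

Answer: ["B1", "B5", "B7"]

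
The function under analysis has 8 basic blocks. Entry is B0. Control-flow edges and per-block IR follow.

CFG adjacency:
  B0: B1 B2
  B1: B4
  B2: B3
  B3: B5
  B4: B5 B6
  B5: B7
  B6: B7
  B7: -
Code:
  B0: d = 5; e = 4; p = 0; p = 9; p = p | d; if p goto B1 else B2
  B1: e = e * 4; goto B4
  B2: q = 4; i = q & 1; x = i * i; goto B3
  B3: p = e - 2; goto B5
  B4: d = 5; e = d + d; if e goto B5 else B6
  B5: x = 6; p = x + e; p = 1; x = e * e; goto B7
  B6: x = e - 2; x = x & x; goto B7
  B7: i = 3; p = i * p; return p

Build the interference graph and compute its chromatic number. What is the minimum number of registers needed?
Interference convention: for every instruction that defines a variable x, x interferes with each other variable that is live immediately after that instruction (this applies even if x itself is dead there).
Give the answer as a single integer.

Per-block:
  B0: def={d,e,p} ue=∅
  B1: def={e} ue={e}
  B2: def={i,q,x} ue=∅
  B3: def={p} ue={e}
  B4: def={d,e} ue=∅
  B5: def={p,x} ue={e}
  B6: def={x} ue={e}
  B7: def={i,p} ue={p}

Backward fixpoint:
  live B0: ∅→{e,p}
  live B1: {e,p}→{p}
  live B2: {e}→{e}
  live B3: {e}→{e}
  live B4: {p}→{e,p}
  live B5: {e}→{p}
  live B6: {e,p}→{p}
  live B7: {p}→∅

Interfere edges:
  d↔{e,p}
  e↔{d,i,p,q,x}
  i↔{e,p}
  p↔{d,e,i,x}
  q↔{e}
  x↔{e,p}

Colouring:
  {d,e,p} pairwise interfere (3-clique) ⇒ χ ≥ 3
  assign d→c2 e→c0 i→c2 p→c1 q→c1 x→c2 — no edge inside a register ⇒ χ ≤ 3
  χ = 3

Answer: 3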